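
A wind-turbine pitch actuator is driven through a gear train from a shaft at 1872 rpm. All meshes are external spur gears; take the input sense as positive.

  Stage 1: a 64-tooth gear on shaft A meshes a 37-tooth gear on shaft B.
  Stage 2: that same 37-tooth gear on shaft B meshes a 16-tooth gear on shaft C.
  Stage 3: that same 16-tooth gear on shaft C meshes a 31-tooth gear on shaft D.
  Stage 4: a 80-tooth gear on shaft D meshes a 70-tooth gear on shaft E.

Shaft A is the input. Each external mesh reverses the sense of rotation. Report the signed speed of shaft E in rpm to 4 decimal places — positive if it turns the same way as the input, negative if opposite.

Stage 1 [64T→37T]: ω = 1872.0000×64/37 = 3238.0541 rpm, dir flips to −; running = −3238.0541
Stage 2 [37T→16T]: ω = 3238.0541×37/16 = 7488.0000 rpm, dir flips to +; running = +7488.0000
Stage 3 [16T→31T]: ω = 7488.0000×16/31 = 3864.7742 rpm, dir flips to −; running = −3864.7742
Stage 4 [80T→70T]: ω = 3864.7742×80/70 = 4416.8848 rpm, dir flips to +; running = +4416.8848

+4416.8848 rpm (same as input, |ω| = 4416.8848 rpm)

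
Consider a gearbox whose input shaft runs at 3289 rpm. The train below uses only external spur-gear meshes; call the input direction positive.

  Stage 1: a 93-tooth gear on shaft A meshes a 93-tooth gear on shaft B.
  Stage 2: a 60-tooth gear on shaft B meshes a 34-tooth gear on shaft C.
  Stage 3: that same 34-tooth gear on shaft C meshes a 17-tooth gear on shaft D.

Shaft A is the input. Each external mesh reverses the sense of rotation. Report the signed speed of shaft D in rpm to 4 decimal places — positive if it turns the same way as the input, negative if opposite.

Stage 1 [93T→93T]: ω = 3289.0000×93/93 = 3289.0000 rpm, dir flips to −; running = −3289.0000
Stage 2 [60T→34T]: ω = 3289.0000×60/34 = 5804.1176 rpm, dir flips to +; running = +5804.1176
Stage 3 [34T→17T]: ω = 5804.1176×34/17 = 11608.2353 rpm, dir flips to −; running = −11608.2353

-11608.2353 rpm (opposite to input, |ω| = 11608.2353 rpm)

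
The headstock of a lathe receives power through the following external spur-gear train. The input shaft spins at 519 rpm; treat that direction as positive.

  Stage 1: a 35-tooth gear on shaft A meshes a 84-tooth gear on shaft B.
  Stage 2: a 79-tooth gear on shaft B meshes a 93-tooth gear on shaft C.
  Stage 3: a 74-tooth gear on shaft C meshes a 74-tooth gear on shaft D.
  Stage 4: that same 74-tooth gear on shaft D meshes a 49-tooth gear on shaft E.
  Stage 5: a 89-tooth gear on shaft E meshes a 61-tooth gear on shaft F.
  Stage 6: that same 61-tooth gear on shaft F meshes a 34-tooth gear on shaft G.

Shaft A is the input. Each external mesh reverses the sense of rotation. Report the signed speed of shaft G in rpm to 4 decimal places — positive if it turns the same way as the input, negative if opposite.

+726.1845 rpm (same as input, |ω| = 726.1845 rpm)

Stage 1 [35T→84T]: ω = 519.0000×35/84 = 216.2500 rpm, dir flips to −; running = −216.2500
Stage 2 [79T→93T]: ω = 216.2500×79/93 = 183.6962 rpm, dir flips to +; running = +183.6962
Stage 3 [74T→74T]: ω = 183.6962×74/74 = 183.6962 rpm, dir flips to −; running = −183.6962
Stage 4 [74T→49T]: ω = 183.6962×74/49 = 277.4188 rpm, dir flips to +; running = +277.4188
Stage 5 [89T→61T]: ω = 277.4188×89/61 = 404.7586 rpm, dir flips to −; running = −404.7586
Stage 6 [61T→34T]: ω = 404.7586×61/34 = 726.1845 rpm, dir flips to +; running = +726.1845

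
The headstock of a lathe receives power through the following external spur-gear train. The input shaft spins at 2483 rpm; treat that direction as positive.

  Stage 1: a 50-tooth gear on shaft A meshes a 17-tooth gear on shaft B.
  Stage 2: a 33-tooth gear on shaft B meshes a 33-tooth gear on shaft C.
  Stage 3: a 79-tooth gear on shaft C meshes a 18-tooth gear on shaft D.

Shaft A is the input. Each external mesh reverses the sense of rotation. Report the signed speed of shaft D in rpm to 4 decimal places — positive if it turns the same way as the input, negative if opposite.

-32051.7974 rpm (opposite to input, |ω| = 32051.7974 rpm)

Stage 1 [50T→17T]: ω = 2483.0000×50/17 = 7302.9412 rpm, dir flips to −; running = −7302.9412
Stage 2 [33T→33T]: ω = 7302.9412×33/33 = 7302.9412 rpm, dir flips to +; running = +7302.9412
Stage 3 [79T→18T]: ω = 7302.9412×79/18 = 32051.7974 rpm, dir flips to −; running = −32051.7974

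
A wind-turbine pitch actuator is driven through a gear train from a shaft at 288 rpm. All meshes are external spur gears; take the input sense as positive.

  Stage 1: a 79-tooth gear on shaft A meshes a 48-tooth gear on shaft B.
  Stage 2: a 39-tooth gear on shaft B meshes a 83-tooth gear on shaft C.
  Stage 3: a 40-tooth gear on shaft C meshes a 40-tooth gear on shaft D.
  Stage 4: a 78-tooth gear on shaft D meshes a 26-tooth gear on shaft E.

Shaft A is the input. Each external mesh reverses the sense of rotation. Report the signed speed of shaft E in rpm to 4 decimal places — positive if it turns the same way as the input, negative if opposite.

Stage 1 [79T→48T]: ω = 288.0000×79/48 = 474.0000 rpm, dir flips to −; running = −474.0000
Stage 2 [39T→83T]: ω = 474.0000×39/83 = 222.7229 rpm, dir flips to +; running = +222.7229
Stage 3 [40T→40T]: ω = 222.7229×40/40 = 222.7229 rpm, dir flips to −; running = −222.7229
Stage 4 [78T→26T]: ω = 222.7229×78/26 = 668.1687 rpm, dir flips to +; running = +668.1687

+668.1687 rpm (same as input, |ω| = 668.1687 rpm)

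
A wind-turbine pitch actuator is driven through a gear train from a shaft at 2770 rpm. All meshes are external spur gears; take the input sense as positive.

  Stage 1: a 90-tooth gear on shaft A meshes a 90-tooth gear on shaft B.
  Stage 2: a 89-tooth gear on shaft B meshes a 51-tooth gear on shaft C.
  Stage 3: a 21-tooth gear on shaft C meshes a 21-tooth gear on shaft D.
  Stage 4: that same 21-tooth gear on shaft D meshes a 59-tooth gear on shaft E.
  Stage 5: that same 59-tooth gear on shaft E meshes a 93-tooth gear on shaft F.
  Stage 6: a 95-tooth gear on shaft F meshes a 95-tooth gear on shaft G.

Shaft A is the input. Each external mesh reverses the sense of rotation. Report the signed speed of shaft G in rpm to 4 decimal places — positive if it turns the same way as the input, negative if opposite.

+1091.5307 rpm (same as input, |ω| = 1091.5307 rpm)

Stage 1 [90T→90T]: ω = 2770.0000×90/90 = 2770.0000 rpm, dir flips to −; running = −2770.0000
Stage 2 [89T→51T]: ω = 2770.0000×89/51 = 4833.9216 rpm, dir flips to +; running = +4833.9216
Stage 3 [21T→21T]: ω = 4833.9216×21/21 = 4833.9216 rpm, dir flips to −; running = −4833.9216
Stage 4 [21T→59T]: ω = 4833.9216×21/59 = 1720.5484 rpm, dir flips to +; running = +1720.5484
Stage 5 [59T→93T]: ω = 1720.5484×59/93 = 1091.5307 rpm, dir flips to −; running = −1091.5307
Stage 6 [95T→95T]: ω = 1091.5307×95/95 = 1091.5307 rpm, dir flips to +; running = +1091.5307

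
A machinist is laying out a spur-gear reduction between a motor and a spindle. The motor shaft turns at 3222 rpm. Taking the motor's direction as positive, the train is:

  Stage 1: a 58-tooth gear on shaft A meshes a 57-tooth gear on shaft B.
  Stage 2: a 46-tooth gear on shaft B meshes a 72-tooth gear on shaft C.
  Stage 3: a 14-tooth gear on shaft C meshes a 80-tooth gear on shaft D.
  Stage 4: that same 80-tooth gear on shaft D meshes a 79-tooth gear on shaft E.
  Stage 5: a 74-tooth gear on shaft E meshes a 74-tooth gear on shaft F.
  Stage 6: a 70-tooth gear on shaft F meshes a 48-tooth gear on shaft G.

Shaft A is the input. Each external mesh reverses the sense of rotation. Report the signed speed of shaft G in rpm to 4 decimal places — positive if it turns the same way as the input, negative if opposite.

Stage 1 [58T→57T]: ω = 3222.0000×58/57 = 3278.5263 rpm, dir flips to −; running = −3278.5263
Stage 2 [46T→72T]: ω = 3278.5263×46/72 = 2094.6140 rpm, dir flips to +; running = +2094.6140
Stage 3 [14T→80T]: ω = 2094.6140×14/80 = 366.5575 rpm, dir flips to −; running = −366.5575
Stage 4 [80T→79T]: ω = 366.5575×80/79 = 371.1974 rpm, dir flips to +; running = +371.1974
Stage 5 [74T→74T]: ω = 371.1974×74/74 = 371.1974 rpm, dir flips to −; running = −371.1974
Stage 6 [70T→48T]: ω = 371.1974×70/48 = 541.3296 rpm, dir flips to +; running = +541.3296

+541.3296 rpm (same as input, |ω| = 541.3296 rpm)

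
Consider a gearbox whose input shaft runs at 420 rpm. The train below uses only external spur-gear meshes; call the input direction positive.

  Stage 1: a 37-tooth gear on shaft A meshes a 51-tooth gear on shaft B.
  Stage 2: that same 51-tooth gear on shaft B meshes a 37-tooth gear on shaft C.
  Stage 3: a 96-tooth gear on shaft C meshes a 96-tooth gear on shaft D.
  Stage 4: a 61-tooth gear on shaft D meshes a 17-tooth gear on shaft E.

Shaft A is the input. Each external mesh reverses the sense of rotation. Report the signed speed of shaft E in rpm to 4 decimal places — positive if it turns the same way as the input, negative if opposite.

Stage 1 [37T→51T]: ω = 420.0000×37/51 = 304.7059 rpm, dir flips to −; running = −304.7059
Stage 2 [51T→37T]: ω = 304.7059×51/37 = 420.0000 rpm, dir flips to +; running = +420.0000
Stage 3 [96T→96T]: ω = 420.0000×96/96 = 420.0000 rpm, dir flips to −; running = −420.0000
Stage 4 [61T→17T]: ω = 420.0000×61/17 = 1507.0588 rpm, dir flips to +; running = +1507.0588

+1507.0588 rpm (same as input, |ω| = 1507.0588 rpm)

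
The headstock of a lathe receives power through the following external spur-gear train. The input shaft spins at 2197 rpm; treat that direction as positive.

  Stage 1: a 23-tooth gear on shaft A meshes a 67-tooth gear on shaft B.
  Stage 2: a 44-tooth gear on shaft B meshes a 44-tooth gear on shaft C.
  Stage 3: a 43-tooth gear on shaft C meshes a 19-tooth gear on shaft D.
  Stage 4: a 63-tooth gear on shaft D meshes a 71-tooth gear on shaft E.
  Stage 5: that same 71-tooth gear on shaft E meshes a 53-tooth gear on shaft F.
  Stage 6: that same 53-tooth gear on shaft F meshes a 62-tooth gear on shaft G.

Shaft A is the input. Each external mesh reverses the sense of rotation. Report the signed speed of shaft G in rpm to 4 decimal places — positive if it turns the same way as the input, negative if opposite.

+1734.3902 rpm (same as input, |ω| = 1734.3902 rpm)

Stage 1 [23T→67T]: ω = 2197.0000×23/67 = 754.1940 rpm, dir flips to −; running = −754.1940
Stage 2 [44T→44T]: ω = 754.1940×44/44 = 754.1940 rpm, dir flips to +; running = +754.1940
Stage 3 [43T→19T]: ω = 754.1940×43/19 = 1706.8602 rpm, dir flips to −; running = −1706.8602
Stage 4 [63T→71T]: ω = 1706.8602×63/71 = 1514.5379 rpm, dir flips to +; running = +1514.5379
Stage 5 [71T→53T]: ω = 1514.5379×71/53 = 2028.9093 rpm, dir flips to −; running = −2028.9093
Stage 6 [53T→62T]: ω = 2028.9093×53/62 = 1734.3902 rpm, dir flips to +; running = +1734.3902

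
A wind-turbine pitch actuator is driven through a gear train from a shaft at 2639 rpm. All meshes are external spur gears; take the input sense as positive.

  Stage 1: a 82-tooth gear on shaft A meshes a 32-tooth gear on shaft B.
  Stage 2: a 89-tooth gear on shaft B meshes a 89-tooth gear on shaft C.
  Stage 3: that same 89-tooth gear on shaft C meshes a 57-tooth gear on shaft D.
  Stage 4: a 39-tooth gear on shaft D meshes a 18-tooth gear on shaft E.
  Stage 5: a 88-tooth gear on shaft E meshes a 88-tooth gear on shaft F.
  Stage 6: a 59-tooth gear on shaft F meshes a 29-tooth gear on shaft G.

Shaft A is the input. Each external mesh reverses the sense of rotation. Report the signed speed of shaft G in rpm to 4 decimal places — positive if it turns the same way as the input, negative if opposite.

Stage 1 [82T→32T]: ω = 2639.0000×82/32 = 6762.4375 rpm, dir flips to −; running = −6762.4375
Stage 2 [89T→89T]: ω = 6762.4375×89/89 = 6762.4375 rpm, dir flips to +; running = +6762.4375
Stage 3 [89T→57T]: ω = 6762.4375×89/57 = 10558.8936 rpm, dir flips to −; running = −10558.8936
Stage 4 [39T→18T]: ω = 10558.8936×39/18 = 22877.6029 rpm, dir flips to +; running = +22877.6029
Stage 5 [88T→88T]: ω = 22877.6029×88/88 = 22877.6029 rpm, dir flips to −; running = −22877.6029
Stage 6 [59T→29T]: ω = 22877.6029×59/29 = 46544.0886 rpm, dir flips to +; running = +46544.0886

+46544.0886 rpm (same as input, |ω| = 46544.0886 rpm)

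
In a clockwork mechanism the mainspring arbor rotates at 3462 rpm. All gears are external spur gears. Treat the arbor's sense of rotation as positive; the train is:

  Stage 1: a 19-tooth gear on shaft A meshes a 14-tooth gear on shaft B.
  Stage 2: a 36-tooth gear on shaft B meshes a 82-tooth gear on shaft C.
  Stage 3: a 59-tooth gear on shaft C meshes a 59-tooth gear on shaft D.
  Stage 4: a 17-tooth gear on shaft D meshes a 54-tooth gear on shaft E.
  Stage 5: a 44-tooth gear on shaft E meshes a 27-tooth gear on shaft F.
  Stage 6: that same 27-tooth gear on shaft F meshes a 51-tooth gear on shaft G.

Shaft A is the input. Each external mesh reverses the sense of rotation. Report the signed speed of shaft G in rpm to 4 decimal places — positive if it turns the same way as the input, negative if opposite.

Stage 1 [19T→14T]: ω = 3462.0000×19/14 = 4698.4286 rpm, dir flips to −; running = −4698.4286
Stage 2 [36T→82T]: ω = 4698.4286×36/82 = 2062.7247 rpm, dir flips to +; running = +2062.7247
Stage 3 [59T→59T]: ω = 2062.7247×59/59 = 2062.7247 rpm, dir flips to −; running = −2062.7247
Stage 4 [17T→54T]: ω = 2062.7247×17/54 = 649.3763 rpm, dir flips to +; running = +649.3763
Stage 5 [44T→27T]: ω = 649.3763×44/27 = 1058.2429 rpm, dir flips to −; running = −1058.2429
Stage 6 [27T→51T]: ω = 1058.2429×27/51 = 560.2462 rpm, dir flips to +; running = +560.2462

+560.2462 rpm (same as input, |ω| = 560.2462 rpm)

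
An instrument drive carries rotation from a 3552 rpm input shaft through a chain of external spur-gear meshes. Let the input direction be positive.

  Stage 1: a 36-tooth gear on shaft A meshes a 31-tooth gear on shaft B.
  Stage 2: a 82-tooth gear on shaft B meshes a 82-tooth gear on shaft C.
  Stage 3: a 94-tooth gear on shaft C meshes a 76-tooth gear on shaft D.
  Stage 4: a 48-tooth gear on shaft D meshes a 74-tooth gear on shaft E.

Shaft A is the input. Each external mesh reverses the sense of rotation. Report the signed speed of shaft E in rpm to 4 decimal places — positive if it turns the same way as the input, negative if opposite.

Stage 1 [36T→31T]: ω = 3552.0000×36/31 = 4124.9032 rpm, dir flips to −; running = −4124.9032
Stage 2 [82T→82T]: ω = 4124.9032×82/82 = 4124.9032 rpm, dir flips to +; running = +4124.9032
Stage 3 [94T→76T]: ω = 4124.9032×94/76 = 5101.8540 rpm, dir flips to −; running = −5101.8540
Stage 4 [48T→74T]: ω = 5101.8540×48/74 = 3309.3107 rpm, dir flips to +; running = +3309.3107

+3309.3107 rpm (same as input, |ω| = 3309.3107 rpm)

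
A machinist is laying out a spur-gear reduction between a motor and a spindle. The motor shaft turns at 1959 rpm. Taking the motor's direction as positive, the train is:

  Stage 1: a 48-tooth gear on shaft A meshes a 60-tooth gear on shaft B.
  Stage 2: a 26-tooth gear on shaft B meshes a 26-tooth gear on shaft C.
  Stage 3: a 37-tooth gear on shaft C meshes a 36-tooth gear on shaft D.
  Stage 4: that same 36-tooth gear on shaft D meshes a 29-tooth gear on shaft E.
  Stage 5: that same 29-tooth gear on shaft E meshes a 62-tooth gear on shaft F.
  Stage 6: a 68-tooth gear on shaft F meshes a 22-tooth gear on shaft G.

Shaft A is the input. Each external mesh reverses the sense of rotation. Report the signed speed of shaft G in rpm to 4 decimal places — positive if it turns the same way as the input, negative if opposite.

Stage 1 [48T→60T]: ω = 1959.0000×48/60 = 1567.2000 rpm, dir flips to −; running = −1567.2000
Stage 2 [26T→26T]: ω = 1567.2000×26/26 = 1567.2000 rpm, dir flips to +; running = +1567.2000
Stage 3 [37T→36T]: ω = 1567.2000×37/36 = 1610.7333 rpm, dir flips to −; running = −1610.7333
Stage 4 [36T→29T]: ω = 1610.7333×36/29 = 1999.5310 rpm, dir flips to +; running = +1999.5310
Stage 5 [29T→62T]: ω = 1999.5310×29/62 = 935.2645 rpm, dir flips to −; running = −935.2645
Stage 6 [68T→22T]: ω = 935.2645×68/22 = 2890.8176 rpm, dir flips to +; running = +2890.8176

+2890.8176 rpm (same as input, |ω| = 2890.8176 rpm)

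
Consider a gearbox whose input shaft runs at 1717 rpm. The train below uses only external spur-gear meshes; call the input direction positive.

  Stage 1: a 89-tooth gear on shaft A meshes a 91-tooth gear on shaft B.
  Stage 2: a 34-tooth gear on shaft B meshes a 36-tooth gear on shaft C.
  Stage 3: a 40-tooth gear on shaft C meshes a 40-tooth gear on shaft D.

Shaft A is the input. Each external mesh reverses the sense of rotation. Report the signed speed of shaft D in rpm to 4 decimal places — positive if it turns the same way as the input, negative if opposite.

Stage 1 [89T→91T]: ω = 1717.0000×89/91 = 1679.2637 rpm, dir flips to −; running = −1679.2637
Stage 2 [34T→36T]: ω = 1679.2637×34/36 = 1585.9713 rpm, dir flips to +; running = +1585.9713
Stage 3 [40T→40T]: ω = 1585.9713×40/40 = 1585.9713 rpm, dir flips to −; running = −1585.9713

-1585.9713 rpm (opposite to input, |ω| = 1585.9713 rpm)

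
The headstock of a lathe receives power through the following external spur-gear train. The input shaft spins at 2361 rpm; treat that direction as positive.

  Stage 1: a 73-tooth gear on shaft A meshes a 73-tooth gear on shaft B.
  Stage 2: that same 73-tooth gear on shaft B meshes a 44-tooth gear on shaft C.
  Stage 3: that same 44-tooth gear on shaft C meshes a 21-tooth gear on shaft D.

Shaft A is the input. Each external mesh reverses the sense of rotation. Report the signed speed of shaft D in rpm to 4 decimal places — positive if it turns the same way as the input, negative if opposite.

-8207.2857 rpm (opposite to input, |ω| = 8207.2857 rpm)

Stage 1 [73T→73T]: ω = 2361.0000×73/73 = 2361.0000 rpm, dir flips to −; running = −2361.0000
Stage 2 [73T→44T]: ω = 2361.0000×73/44 = 3917.1136 rpm, dir flips to +; running = +3917.1136
Stage 3 [44T→21T]: ω = 3917.1136×44/21 = 8207.2857 rpm, dir flips to −; running = −8207.2857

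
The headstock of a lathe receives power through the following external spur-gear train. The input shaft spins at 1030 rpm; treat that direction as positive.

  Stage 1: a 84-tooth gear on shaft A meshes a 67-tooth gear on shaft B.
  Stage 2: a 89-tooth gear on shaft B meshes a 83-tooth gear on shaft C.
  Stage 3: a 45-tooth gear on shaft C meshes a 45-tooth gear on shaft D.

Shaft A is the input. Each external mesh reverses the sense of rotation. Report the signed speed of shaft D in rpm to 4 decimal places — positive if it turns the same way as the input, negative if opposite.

Stage 1 [84T→67T]: ω = 1030.0000×84/67 = 1291.3433 rpm, dir flips to −; running = −1291.3433
Stage 2 [89T→83T]: ω = 1291.3433×89/83 = 1384.6934 rpm, dir flips to +; running = +1384.6934
Stage 3 [45T→45T]: ω = 1384.6934×45/45 = 1384.6934 rpm, dir flips to −; running = −1384.6934

-1384.6934 rpm (opposite to input, |ω| = 1384.6934 rpm)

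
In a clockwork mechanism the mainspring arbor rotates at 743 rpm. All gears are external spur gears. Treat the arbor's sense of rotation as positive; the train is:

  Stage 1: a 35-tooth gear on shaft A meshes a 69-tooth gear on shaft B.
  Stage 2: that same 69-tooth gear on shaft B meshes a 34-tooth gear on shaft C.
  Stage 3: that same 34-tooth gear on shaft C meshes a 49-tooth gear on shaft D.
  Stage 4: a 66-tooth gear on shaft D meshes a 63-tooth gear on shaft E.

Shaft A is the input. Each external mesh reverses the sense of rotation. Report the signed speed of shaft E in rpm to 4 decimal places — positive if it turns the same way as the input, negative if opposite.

+555.9864 rpm (same as input, |ω| = 555.9864 rpm)

Stage 1 [35T→69T]: ω = 743.0000×35/69 = 376.8841 rpm, dir flips to −; running = −376.8841
Stage 2 [69T→34T]: ω = 376.8841×69/34 = 764.8529 rpm, dir flips to +; running = +764.8529
Stage 3 [34T→49T]: ω = 764.8529×34/49 = 530.7143 rpm, dir flips to −; running = −530.7143
Stage 4 [66T→63T]: ω = 530.7143×66/63 = 555.9864 rpm, dir flips to +; running = +555.9864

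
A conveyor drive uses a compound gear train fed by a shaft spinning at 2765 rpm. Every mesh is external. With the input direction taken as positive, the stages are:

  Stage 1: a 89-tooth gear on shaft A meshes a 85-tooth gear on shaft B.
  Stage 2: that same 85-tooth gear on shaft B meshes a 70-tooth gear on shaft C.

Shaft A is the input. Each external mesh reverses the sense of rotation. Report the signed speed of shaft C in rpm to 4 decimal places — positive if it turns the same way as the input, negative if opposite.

+3515.5000 rpm (same as input, |ω| = 3515.5000 rpm)

Stage 1 [89T→85T]: ω = 2765.0000×89/85 = 2895.1176 rpm, dir flips to −; running = −2895.1176
Stage 2 [85T→70T]: ω = 2895.1176×85/70 = 3515.5000 rpm, dir flips to +; running = +3515.5000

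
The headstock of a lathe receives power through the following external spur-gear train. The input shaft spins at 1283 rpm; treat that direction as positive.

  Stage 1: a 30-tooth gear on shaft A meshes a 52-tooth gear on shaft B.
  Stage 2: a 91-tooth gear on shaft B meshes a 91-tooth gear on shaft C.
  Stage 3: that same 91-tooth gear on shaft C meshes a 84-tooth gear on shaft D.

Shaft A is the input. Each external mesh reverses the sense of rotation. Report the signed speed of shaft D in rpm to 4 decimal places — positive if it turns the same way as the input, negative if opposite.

Stage 1 [30T→52T]: ω = 1283.0000×30/52 = 740.1923 rpm, dir flips to −; running = −740.1923
Stage 2 [91T→91T]: ω = 740.1923×91/91 = 740.1923 rpm, dir flips to +; running = +740.1923
Stage 3 [91T→84T]: ω = 740.1923×91/84 = 801.8750 rpm, dir flips to −; running = −801.8750

-801.8750 rpm (opposite to input, |ω| = 801.8750 rpm)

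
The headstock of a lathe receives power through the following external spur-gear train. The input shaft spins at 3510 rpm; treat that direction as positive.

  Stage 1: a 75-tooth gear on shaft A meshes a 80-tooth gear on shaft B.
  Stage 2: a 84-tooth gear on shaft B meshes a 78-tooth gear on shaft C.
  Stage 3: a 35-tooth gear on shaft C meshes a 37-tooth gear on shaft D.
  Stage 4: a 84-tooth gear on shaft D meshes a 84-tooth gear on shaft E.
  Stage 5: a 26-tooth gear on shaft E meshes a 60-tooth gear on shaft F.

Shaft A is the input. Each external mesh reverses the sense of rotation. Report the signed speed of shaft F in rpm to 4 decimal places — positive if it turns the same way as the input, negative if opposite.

-1452.6182 rpm (opposite to input, |ω| = 1452.6182 rpm)

Stage 1 [75T→80T]: ω = 3510.0000×75/80 = 3290.6250 rpm, dir flips to −; running = −3290.6250
Stage 2 [84T→78T]: ω = 3290.6250×84/78 = 3543.7500 rpm, dir flips to +; running = +3543.7500
Stage 3 [35T→37T]: ω = 3543.7500×35/37 = 3352.1959 rpm, dir flips to −; running = −3352.1959
Stage 4 [84T→84T]: ω = 3352.1959×84/84 = 3352.1959 rpm, dir flips to +; running = +3352.1959
Stage 5 [26T→60T]: ω = 3352.1959×26/60 = 1452.6182 rpm, dir flips to −; running = −1452.6182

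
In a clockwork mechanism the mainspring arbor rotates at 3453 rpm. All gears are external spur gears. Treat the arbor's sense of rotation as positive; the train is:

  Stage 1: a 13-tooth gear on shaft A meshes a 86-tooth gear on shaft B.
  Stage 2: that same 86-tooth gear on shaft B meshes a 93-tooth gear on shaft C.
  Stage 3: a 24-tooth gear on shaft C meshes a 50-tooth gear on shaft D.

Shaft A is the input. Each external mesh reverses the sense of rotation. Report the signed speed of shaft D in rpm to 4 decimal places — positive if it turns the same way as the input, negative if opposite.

-231.6852 rpm (opposite to input, |ω| = 231.6852 rpm)

Stage 1 [13T→86T]: ω = 3453.0000×13/86 = 521.9651 rpm, dir flips to −; running = −521.9651
Stage 2 [86T→93T]: ω = 521.9651×86/93 = 482.6774 rpm, dir flips to +; running = +482.6774
Stage 3 [24T→50T]: ω = 482.6774×24/50 = 231.6852 rpm, dir flips to −; running = −231.6852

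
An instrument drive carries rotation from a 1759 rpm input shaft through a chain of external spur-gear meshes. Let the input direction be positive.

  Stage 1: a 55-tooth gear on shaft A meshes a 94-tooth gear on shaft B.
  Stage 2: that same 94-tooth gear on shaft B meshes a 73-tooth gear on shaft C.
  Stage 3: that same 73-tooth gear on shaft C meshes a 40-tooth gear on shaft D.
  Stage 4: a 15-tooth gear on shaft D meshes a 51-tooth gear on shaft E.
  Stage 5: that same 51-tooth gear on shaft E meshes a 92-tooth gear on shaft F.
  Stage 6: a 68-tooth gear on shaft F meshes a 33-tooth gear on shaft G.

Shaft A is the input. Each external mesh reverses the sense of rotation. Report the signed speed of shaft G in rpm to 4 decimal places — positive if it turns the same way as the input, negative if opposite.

+812.5815 rpm (same as input, |ω| = 812.5815 rpm)

Stage 1 [55T→94T]: ω = 1759.0000×55/94 = 1029.2021 rpm, dir flips to −; running = −1029.2021
Stage 2 [94T→73T]: ω = 1029.2021×94/73 = 1325.2740 rpm, dir flips to +; running = +1325.2740
Stage 3 [73T→40T]: ω = 1325.2740×73/40 = 2418.6250 rpm, dir flips to −; running = −2418.6250
Stage 4 [15T→51T]: ω = 2418.6250×15/51 = 711.3603 rpm, dir flips to +; running = +711.3603
Stage 5 [51T→92T]: ω = 711.3603×51/92 = 394.3410 rpm, dir flips to −; running = −394.3410
Stage 6 [68T→33T]: ω = 394.3410×68/33 = 812.5815 rpm, dir flips to +; running = +812.5815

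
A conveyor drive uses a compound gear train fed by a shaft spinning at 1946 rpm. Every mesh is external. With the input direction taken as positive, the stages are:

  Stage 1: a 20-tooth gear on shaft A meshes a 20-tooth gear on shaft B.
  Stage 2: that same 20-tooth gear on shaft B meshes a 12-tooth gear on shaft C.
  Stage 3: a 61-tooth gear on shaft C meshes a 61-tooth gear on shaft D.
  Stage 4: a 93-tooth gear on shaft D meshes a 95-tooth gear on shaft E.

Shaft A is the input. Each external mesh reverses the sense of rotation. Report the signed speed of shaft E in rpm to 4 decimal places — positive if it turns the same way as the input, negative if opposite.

Stage 1 [20T→20T]: ω = 1946.0000×20/20 = 1946.0000 rpm, dir flips to −; running = −1946.0000
Stage 2 [20T→12T]: ω = 1946.0000×20/12 = 3243.3333 rpm, dir flips to +; running = +3243.3333
Stage 3 [61T→61T]: ω = 3243.3333×61/61 = 3243.3333 rpm, dir flips to −; running = −3243.3333
Stage 4 [93T→95T]: ω = 3243.3333×93/95 = 3175.0526 rpm, dir flips to +; running = +3175.0526

+3175.0526 rpm (same as input, |ω| = 3175.0526 rpm)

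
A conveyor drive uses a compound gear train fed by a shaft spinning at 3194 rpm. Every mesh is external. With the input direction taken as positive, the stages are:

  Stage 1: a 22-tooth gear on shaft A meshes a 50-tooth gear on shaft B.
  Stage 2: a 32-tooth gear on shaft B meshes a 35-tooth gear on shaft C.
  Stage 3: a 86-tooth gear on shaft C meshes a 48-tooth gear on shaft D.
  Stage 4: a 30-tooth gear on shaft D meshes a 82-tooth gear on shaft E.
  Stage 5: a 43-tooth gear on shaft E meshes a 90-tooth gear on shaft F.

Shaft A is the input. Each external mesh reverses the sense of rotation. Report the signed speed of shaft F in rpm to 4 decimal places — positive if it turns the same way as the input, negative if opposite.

Stage 1 [22T→50T]: ω = 3194.0000×22/50 = 1405.3600 rpm, dir flips to −; running = −1405.3600
Stage 2 [32T→35T]: ω = 1405.3600×32/35 = 1284.9006 rpm, dir flips to +; running = +1284.9006
Stage 3 [86T→48T]: ω = 1284.9006×86/48 = 2302.1135 rpm, dir flips to −; running = −2302.1135
Stage 4 [30T→82T]: ω = 2302.1135×30/82 = 842.2367 rpm, dir flips to +; running = +842.2367
Stage 5 [43T→90T]: ω = 842.2367×43/90 = 402.4020 rpm, dir flips to −; running = −402.4020

-402.4020 rpm (opposite to input, |ω| = 402.4020 rpm)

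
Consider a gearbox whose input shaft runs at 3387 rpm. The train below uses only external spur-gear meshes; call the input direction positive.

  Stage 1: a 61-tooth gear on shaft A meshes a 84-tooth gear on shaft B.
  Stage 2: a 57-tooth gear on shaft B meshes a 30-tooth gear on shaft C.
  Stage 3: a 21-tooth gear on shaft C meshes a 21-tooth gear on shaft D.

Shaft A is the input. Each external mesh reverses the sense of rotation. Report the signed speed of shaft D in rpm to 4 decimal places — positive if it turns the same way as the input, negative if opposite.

Stage 1 [61T→84T]: ω = 3387.0000×61/84 = 2459.6071 rpm, dir flips to −; running = −2459.6071
Stage 2 [57T→30T]: ω = 2459.6071×57/30 = 4673.2536 rpm, dir flips to +; running = +4673.2536
Stage 3 [21T→21T]: ω = 4673.2536×21/21 = 4673.2536 rpm, dir flips to −; running = −4673.2536

-4673.2536 rpm (opposite to input, |ω| = 4673.2536 rpm)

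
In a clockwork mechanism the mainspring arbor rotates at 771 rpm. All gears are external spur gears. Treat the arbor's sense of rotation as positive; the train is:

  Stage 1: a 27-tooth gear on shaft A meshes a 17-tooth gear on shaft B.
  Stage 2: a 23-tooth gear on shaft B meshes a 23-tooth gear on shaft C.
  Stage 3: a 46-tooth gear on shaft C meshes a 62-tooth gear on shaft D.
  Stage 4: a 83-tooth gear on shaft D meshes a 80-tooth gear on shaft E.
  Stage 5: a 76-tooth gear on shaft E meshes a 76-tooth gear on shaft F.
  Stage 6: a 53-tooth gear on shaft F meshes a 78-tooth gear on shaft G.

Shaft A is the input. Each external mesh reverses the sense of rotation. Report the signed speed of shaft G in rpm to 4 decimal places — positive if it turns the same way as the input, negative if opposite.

+640.4788 rpm (same as input, |ω| = 640.4788 rpm)

Stage 1 [27T→17T]: ω = 771.0000×27/17 = 1224.5294 rpm, dir flips to −; running = −1224.5294
Stage 2 [23T→23T]: ω = 1224.5294×23/23 = 1224.5294 rpm, dir flips to +; running = +1224.5294
Stage 3 [46T→62T]: ω = 1224.5294×46/62 = 908.5218 rpm, dir flips to −; running = −908.5218
Stage 4 [83T→80T]: ω = 908.5218×83/80 = 942.5914 rpm, dir flips to +; running = +942.5914
Stage 5 [76T→76T]: ω = 942.5914×76/76 = 942.5914 rpm, dir flips to −; running = −942.5914
Stage 6 [53T→78T]: ω = 942.5914×53/78 = 640.4788 rpm, dir flips to +; running = +640.4788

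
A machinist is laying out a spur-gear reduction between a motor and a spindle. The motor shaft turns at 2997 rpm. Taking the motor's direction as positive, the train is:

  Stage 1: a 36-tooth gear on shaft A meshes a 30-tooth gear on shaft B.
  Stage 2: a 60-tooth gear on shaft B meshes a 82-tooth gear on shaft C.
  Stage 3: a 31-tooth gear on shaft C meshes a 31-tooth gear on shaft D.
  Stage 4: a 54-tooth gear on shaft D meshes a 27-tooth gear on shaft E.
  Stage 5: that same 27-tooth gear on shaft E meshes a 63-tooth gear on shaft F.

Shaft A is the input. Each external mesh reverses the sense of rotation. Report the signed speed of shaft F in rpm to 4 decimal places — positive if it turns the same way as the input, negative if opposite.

Stage 1 [36T→30T]: ω = 2997.0000×36/30 = 3596.4000 rpm, dir flips to −; running = −3596.4000
Stage 2 [60T→82T]: ω = 3596.4000×60/82 = 2631.5122 rpm, dir flips to +; running = +2631.5122
Stage 3 [31T→31T]: ω = 2631.5122×31/31 = 2631.5122 rpm, dir flips to −; running = −2631.5122
Stage 4 [54T→27T]: ω = 2631.5122×54/27 = 5263.0244 rpm, dir flips to +; running = +5263.0244
Stage 5 [27T→63T]: ω = 5263.0244×27/63 = 2255.5819 rpm, dir flips to −; running = −2255.5819

-2255.5819 rpm (opposite to input, |ω| = 2255.5819 rpm)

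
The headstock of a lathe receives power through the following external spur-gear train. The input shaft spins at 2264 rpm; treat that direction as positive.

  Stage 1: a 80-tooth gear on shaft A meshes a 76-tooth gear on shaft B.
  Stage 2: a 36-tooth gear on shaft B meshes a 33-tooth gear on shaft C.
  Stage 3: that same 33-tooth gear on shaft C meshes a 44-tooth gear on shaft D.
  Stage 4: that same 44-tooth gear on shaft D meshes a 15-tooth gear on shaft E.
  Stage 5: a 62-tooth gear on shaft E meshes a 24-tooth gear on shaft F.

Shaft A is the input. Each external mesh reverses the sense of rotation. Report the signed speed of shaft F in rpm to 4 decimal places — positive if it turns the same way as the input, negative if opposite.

Stage 1 [80T→76T]: ω = 2264.0000×80/76 = 2383.1579 rpm, dir flips to −; running = −2383.1579
Stage 2 [36T→33T]: ω = 2383.1579×36/33 = 2599.8086 rpm, dir flips to +; running = +2599.8086
Stage 3 [33T→44T]: ω = 2599.8086×33/44 = 1949.8565 rpm, dir flips to −; running = −1949.8565
Stage 4 [44T→15T]: ω = 1949.8565×44/15 = 5719.5789 rpm, dir flips to +; running = +5719.5789
Stage 5 [62T→24T]: ω = 5719.5789×62/24 = 14775.5789 rpm, dir flips to −; running = −14775.5789

-14775.5789 rpm (opposite to input, |ω| = 14775.5789 rpm)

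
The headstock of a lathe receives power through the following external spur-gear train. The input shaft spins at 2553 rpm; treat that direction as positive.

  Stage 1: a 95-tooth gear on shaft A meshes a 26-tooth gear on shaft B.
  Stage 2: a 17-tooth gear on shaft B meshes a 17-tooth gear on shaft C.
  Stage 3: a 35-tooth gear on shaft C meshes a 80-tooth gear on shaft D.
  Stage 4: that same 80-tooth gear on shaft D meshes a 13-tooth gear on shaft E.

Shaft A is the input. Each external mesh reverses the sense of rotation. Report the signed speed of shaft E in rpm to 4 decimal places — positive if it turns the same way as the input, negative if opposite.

Stage 1 [95T→26T]: ω = 2553.0000×95/26 = 9328.2692 rpm, dir flips to −; running = −9328.2692
Stage 2 [17T→17T]: ω = 9328.2692×17/17 = 9328.2692 rpm, dir flips to +; running = +9328.2692
Stage 3 [35T→80T]: ω = 9328.2692×35/80 = 4081.1178 rpm, dir flips to −; running = −4081.1178
Stage 4 [80T→13T]: ω = 4081.1178×80/13 = 25114.5710 rpm, dir flips to +; running = +25114.5710

+25114.5710 rpm (same as input, |ω| = 25114.5710 rpm)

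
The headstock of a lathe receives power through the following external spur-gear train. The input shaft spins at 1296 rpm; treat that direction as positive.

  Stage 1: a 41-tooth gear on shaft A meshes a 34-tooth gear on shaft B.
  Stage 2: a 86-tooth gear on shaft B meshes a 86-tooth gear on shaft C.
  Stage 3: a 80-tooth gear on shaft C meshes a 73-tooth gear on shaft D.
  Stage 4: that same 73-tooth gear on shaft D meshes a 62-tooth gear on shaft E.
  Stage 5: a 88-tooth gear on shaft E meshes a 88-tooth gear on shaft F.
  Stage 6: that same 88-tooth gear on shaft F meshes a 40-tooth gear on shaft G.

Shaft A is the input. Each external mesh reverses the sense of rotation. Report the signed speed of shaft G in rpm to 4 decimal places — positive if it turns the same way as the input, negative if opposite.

Stage 1 [41T→34T]: ω = 1296.0000×41/34 = 1562.8235 rpm, dir flips to −; running = −1562.8235
Stage 2 [86T→86T]: ω = 1562.8235×86/86 = 1562.8235 rpm, dir flips to +; running = +1562.8235
Stage 3 [80T→73T]: ω = 1562.8235×80/73 = 1712.6833 rpm, dir flips to −; running = −1712.6833
Stage 4 [73T→62T]: ω = 1712.6833×73/62 = 2016.5465 rpm, dir flips to +; running = +2016.5465
Stage 5 [88T→88T]: ω = 2016.5465×88/88 = 2016.5465 rpm, dir flips to −; running = −2016.5465
Stage 6 [88T→40T]: ω = 2016.5465×88/40 = 4436.4023 rpm, dir flips to +; running = +4436.4023

+4436.4023 rpm (same as input, |ω| = 4436.4023 rpm)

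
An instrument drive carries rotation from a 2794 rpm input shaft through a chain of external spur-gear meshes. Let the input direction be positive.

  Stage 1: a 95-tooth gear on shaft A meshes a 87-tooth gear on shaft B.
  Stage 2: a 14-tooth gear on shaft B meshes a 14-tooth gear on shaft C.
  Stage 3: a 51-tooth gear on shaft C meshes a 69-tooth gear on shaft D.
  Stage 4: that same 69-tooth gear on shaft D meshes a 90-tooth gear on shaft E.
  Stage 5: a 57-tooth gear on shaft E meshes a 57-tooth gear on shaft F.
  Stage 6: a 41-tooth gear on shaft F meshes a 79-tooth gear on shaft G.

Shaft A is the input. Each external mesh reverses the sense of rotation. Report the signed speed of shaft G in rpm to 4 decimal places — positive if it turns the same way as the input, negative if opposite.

+897.2536 rpm (same as input, |ω| = 897.2536 rpm)

Stage 1 [95T→87T]: ω = 2794.0000×95/87 = 3050.9195 rpm, dir flips to −; running = −3050.9195
Stage 2 [14T→14T]: ω = 3050.9195×14/14 = 3050.9195 rpm, dir flips to +; running = +3050.9195
Stage 3 [51T→69T]: ω = 3050.9195×51/69 = 2255.0275 rpm, dir flips to −; running = −2255.0275
Stage 4 [69T→90T]: ω = 2255.0275×69/90 = 1728.8544 rpm, dir flips to +; running = +1728.8544
Stage 5 [57T→57T]: ω = 1728.8544×57/57 = 1728.8544 rpm, dir flips to −; running = −1728.8544
Stage 6 [41T→79T]: ω = 1728.8544×41/79 = 897.2536 rpm, dir flips to +; running = +897.2536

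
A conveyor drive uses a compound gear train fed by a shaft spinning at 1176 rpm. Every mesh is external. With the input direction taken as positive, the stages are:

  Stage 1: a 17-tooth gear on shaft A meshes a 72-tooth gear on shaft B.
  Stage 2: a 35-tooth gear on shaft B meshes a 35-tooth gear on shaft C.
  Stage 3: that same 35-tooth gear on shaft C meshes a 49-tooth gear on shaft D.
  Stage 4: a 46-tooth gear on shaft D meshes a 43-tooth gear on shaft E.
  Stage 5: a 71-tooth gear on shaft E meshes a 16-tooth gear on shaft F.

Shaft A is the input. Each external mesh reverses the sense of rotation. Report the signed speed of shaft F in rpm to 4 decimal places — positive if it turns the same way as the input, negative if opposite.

-941.5068 rpm (opposite to input, |ω| = 941.5068 rpm)

Stage 1 [17T→72T]: ω = 1176.0000×17/72 = 277.6667 rpm, dir flips to −; running = −277.6667
Stage 2 [35T→35T]: ω = 277.6667×35/35 = 277.6667 rpm, dir flips to +; running = +277.6667
Stage 3 [35T→49T]: ω = 277.6667×35/49 = 198.3333 rpm, dir flips to −; running = −198.3333
Stage 4 [46T→43T]: ω = 198.3333×46/43 = 212.1705 rpm, dir flips to +; running = +212.1705
Stage 5 [71T→16T]: ω = 212.1705×71/16 = 941.5068 rpm, dir flips to −; running = −941.5068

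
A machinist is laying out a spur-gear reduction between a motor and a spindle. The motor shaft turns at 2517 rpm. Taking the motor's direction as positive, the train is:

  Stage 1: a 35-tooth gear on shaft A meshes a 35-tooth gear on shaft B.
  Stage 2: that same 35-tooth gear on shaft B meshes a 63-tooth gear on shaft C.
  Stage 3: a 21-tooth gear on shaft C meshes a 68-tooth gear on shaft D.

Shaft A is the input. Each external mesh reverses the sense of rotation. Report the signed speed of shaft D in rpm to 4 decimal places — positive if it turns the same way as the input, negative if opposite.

Stage 1 [35T→35T]: ω = 2517.0000×35/35 = 2517.0000 rpm, dir flips to −; running = −2517.0000
Stage 2 [35T→63T]: ω = 2517.0000×35/63 = 1398.3333 rpm, dir flips to +; running = +1398.3333
Stage 3 [21T→68T]: ω = 1398.3333×21/68 = 431.8382 rpm, dir flips to −; running = −431.8382

-431.8382 rpm (opposite to input, |ω| = 431.8382 rpm)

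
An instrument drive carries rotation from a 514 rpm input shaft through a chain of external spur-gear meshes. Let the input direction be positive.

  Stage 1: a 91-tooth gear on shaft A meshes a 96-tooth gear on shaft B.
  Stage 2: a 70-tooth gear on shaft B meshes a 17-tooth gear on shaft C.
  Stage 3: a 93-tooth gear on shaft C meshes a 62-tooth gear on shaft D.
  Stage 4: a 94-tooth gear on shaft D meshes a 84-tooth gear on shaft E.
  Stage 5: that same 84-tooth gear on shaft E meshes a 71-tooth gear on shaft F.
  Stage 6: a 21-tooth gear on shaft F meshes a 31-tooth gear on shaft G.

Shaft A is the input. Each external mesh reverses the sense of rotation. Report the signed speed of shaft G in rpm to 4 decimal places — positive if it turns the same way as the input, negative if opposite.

+2698.9868 rpm (same as input, |ω| = 2698.9868 rpm)

Stage 1 [91T→96T]: ω = 514.0000×91/96 = 487.2292 rpm, dir flips to −; running = −487.2292
Stage 2 [70T→17T]: ω = 487.2292×70/17 = 2006.2377 rpm, dir flips to +; running = +2006.2377
Stage 3 [93T→62T]: ω = 2006.2377×93/62 = 3009.3566 rpm, dir flips to −; running = −3009.3566
Stage 4 [94T→84T]: ω = 3009.3566×94/84 = 3367.6134 rpm, dir flips to +; running = +3367.6134
Stage 5 [84T→71T]: ω = 3367.6134×84/71 = 3984.2186 rpm, dir flips to −; running = −3984.2186
Stage 6 [21T→31T]: ω = 3984.2186×21/31 = 2698.9868 rpm, dir flips to +; running = +2698.9868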